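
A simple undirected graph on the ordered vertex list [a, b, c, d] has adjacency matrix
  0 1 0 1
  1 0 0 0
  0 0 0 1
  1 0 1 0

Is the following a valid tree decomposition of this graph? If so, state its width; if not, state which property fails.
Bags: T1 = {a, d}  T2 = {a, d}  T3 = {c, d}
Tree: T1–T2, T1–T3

A tree decomposition must satisfy three properties: every vertex lies in some bag; for every edge, both endpoints lie together in some bag; and for every vertex, the bags containing it form a connected subtree. Here vertex b appears in no bag, so the decomposition is invalid.

No — vertex b appears in no bag.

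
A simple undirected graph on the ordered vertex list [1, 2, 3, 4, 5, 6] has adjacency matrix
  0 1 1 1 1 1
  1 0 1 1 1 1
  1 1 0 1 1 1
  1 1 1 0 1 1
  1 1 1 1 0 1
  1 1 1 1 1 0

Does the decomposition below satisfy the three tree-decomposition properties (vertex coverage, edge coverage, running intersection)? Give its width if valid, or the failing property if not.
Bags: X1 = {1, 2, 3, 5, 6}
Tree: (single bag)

No — vertex 4 appears in no bag.

A tree decomposition must satisfy three properties: every vertex lies in some bag; for every edge, both endpoints lie together in some bag; and for every vertex, the bags containing it form a connected subtree. Here vertex 4 appears in no bag, so the decomposition is invalid.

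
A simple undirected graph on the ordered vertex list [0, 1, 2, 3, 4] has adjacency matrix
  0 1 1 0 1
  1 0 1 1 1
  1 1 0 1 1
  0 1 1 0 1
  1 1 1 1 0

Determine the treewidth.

A width-3 tree decomposition is:
Bags: B1 = {1, 2, 3, 4}  B2 = {0, 1, 2, 4}
Tree: B1–B2
The largest bag has 4 vertices, giving width 3; this decomposition certifies tw(G) ≤ 3. On the other hand G contains the 4-clique {0, 1, 2, 4}. A clique must lie in a single bag of any decomposition, so no decomposition can have width below 3. Combining the bounds, tw(G) = 3.

3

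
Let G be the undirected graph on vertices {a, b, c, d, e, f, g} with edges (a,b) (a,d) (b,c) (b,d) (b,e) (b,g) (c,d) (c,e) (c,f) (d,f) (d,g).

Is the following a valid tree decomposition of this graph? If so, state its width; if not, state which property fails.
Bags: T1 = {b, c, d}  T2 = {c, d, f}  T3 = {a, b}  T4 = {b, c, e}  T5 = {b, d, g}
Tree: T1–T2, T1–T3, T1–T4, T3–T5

A tree decomposition must satisfy three properties: every vertex lies in some bag; for every edge, both endpoints lie together in some bag; and for every vertex, the bags containing it form a connected subtree. Here edge (d,a) lies in no bag, so the decomposition is invalid.

No — edge (d,a) lies in no bag.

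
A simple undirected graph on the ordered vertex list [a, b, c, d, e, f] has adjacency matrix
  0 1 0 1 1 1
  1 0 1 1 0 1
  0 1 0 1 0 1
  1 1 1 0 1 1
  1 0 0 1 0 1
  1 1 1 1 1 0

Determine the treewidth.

A width-3 tree decomposition is:
Bags: B1 = {a, b, d, f}  B2 = {a, d, e, f}  B3 = {b, c, d, f}
Tree: B1–B2, B1–B3
Every bag has size at most 4, so the width is 4 − 1 = 3 and tw(G) ≤ 3. Conversely, {b, c, d, f} is a clique of size 4, and the vertices of any clique must share a bag in every tree decomposition; so some bag has ≥ 4 vertices and tw(G) ≥ 3. Therefore the treewidth is 3.

3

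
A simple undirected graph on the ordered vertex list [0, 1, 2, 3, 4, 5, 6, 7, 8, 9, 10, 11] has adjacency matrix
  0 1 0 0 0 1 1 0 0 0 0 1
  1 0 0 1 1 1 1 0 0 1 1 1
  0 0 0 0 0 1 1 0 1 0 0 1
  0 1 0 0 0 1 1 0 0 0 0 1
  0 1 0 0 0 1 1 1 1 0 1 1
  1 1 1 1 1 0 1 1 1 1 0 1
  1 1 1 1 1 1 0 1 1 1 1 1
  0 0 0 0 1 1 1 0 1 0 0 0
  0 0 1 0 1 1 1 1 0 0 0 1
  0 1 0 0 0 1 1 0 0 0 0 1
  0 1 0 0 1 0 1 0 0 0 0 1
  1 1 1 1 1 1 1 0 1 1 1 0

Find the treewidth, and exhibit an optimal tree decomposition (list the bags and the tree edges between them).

Treewidth 4.
One such decomposition:
Bags: B1 = {1, 4, 6, 10, 11}  B2 = {1, 4, 5, 6, 11}  B3 = {4, 5, 6, 8, 11}  B4 = {1, 3, 5, 6, 11}  B5 = {2, 5, 6, 8, 11}  B6 = {0, 1, 5, 6, 11}  B7 = {1, 5, 6, 9, 11}  B8 = {4, 5, 6, 7, 8}
Tree: B1–B2, B2–B3, B2–B4, B3–B5, B2–B6, B6–B7, B3–B8

The largest bag has 5 vertices, giving width 4; this decomposition certifies tw(G) ≤ 4. On the other hand G contains the 5-clique {1, 4, 6, 10, 11}. A clique must lie in a single bag of any decomposition, so no decomposition can have width below 4. Combining the bounds, tw(G) = 4.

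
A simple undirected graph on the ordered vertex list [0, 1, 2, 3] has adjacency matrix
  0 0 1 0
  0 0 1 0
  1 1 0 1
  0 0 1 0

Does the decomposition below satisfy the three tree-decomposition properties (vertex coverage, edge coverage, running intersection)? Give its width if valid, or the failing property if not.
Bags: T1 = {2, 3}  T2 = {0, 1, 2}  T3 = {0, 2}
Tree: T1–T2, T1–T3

A tree decomposition must satisfy three properties: every vertex lies in some bag; for every edge, both endpoints lie together in some bag; and for every vertex, the bags containing it form a connected subtree. Here bags containing vertex 0 are not connected in the tree, so the decomposition is invalid.

No — bags containing vertex 0 are not connected in the tree.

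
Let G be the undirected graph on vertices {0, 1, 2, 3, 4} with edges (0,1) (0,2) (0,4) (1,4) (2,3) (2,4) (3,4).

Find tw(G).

A width-2 tree decomposition is:
Bags: B1 = {0, 2, 4}  B2 = {0, 1, 4}  B3 = {2, 3, 4}
Tree: B1–B2, B1–B3
The largest bag has 3 vertices, giving width 2; this decomposition certifies tw(G) ≤ 2. For the lower bound, the 3 vertices {0, 1, 4} are pairwise adjacent, and any tree decomposition puts a clique entirely inside one bag — forcing width ≥ 2. Hence tw(G) = 2 exactly.

2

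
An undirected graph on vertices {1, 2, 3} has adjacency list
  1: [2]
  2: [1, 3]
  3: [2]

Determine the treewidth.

A width-1 tree decomposition is:
Bags: B1 = {1, 2}  B2 = {2, 3}
Tree: B1–B2
Each bag holds 2 vertices, so the decomposition has width 1, which upper-bounds the treewidth. Since G has at least one edge (e.g. 2–1), it is not an edgeless graph, so tw(G) ≥ 1. Therefore the treewidth is 1.

1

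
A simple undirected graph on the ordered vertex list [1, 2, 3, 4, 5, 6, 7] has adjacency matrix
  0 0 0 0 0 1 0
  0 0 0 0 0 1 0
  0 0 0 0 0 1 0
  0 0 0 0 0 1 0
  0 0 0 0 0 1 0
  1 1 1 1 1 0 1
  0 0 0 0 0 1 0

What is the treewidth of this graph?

1

A width-1 tree decomposition is:
Bags: B1 = {1, 6}  B2 = {6, 7}  B3 = {2, 6}  B4 = {3, 6}  B5 = {4, 6}  B6 = {5, 6}
Tree: B1–B2, B1–B3, B3–B4, B2–B5, B3–B6
Each bag holds 2 vertices, so the decomposition has width 1, which upper-bounds the treewidth. Since G has at least one edge (e.g. 1–6), it is not an edgeless graph, so tw(G) ≥ 1. Hence tw(G) = 1 exactly.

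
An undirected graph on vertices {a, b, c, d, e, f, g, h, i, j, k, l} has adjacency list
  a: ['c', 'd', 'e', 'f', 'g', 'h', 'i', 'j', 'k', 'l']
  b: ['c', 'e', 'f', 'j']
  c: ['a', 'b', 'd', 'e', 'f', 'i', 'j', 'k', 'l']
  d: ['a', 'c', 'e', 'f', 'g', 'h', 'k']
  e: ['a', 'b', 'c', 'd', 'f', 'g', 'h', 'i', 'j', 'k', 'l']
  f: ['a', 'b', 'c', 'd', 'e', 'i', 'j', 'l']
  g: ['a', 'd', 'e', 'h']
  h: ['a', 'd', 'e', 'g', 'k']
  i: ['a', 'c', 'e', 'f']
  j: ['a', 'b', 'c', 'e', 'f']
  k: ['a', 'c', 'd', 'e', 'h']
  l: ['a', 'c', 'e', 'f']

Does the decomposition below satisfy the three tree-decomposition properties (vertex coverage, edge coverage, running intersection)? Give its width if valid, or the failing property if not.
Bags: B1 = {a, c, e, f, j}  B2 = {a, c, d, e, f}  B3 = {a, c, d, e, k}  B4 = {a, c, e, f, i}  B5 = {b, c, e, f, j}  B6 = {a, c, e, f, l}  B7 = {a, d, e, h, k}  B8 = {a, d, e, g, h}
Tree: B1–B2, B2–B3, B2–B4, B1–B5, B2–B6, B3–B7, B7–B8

Checking the three conditions: (i) the bags cover all of {a, b, c, d, e, f, g, h, i, j, k, l}; (ii) for each edge, some bag contains both endpoints; (iii) the bags containing any fixed vertex form a subtree. All hold, so the decomposition is valid with width 5 − 1 = 4.

Yes; width 4.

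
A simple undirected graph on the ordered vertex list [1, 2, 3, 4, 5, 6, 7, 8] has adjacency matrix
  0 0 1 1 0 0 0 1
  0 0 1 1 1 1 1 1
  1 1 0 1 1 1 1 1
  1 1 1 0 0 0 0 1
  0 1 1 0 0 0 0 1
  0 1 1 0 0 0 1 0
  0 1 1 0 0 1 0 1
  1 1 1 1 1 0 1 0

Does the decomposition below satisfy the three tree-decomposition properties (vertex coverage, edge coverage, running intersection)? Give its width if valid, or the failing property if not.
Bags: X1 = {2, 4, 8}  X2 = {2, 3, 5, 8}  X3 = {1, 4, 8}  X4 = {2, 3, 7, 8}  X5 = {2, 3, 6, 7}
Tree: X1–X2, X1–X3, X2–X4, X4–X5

No — edge (3,4) lies in no bag.

A tree decomposition must satisfy three properties: every vertex lies in some bag; for every edge, both endpoints lie together in some bag; and for every vertex, the bags containing it form a connected subtree. Here edge (3,4) lies in no bag, so the decomposition is invalid.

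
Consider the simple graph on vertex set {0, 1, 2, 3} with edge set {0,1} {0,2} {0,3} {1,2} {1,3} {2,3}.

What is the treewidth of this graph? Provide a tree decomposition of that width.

Treewidth 3.
One optimal decomposition is:
Bags: B1 = {0, 1, 2, 3}
Tree: (single bag)

With just one bag of size 4, the width is 4 − 1 = 3, so tw(G) ≤ 3. Conversely, {0, 1, 2, 3} is a clique of size 4, and the vertices of any clique must share a bag in every tree decomposition; so some bag has ≥ 4 vertices and tw(G) ≥ 3. The upper and lower bounds meet at 3, so that is the treewidth.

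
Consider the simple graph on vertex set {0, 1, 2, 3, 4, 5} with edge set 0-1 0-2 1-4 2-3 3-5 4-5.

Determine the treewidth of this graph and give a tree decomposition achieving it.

Treewidth 2.
Bags: B1 = {2, 3, 5}  B2 = {0, 2, 5}  B3 = {0, 1, 5}  B4 = {1, 4, 5}
Tree: B1–B2, B2–B3, B3–B4

The largest bag has 3 vertices, giving width 2; this decomposition certifies tw(G) ≤ 2. The edges 5–3–2–0–1–4–5 form a cycle, so G is not a tree and its treewidth is at least 2. Therefore the treewidth is 2.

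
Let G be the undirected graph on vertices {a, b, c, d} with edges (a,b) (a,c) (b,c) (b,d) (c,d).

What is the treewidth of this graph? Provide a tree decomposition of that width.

Treewidth 2.
One optimal decomposition is:
Bags: B1 = {b, c, d}  B2 = {a, b, c}
Tree: B1–B2

Each bag holds 3 vertices, so the decomposition has width 2, which upper-bounds the treewidth. Conversely, {b, c, d} is a clique of size 3, and the vertices of any clique must share a bag in every tree decomposition; so some bag has ≥ 3 vertices and tw(G) ≥ 2. Combining the bounds, tw(G) = 2.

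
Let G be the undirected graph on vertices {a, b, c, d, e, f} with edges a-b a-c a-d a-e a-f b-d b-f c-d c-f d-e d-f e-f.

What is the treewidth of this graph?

A width-3 tree decomposition is:
Bags: B1 = {a, c, d, f}  B2 = {a, d, e, f}  B3 = {a, b, d, f}
Tree: B1–B2, B2–B3
The largest bag has 4 vertices, giving width 3; this decomposition certifies tw(G) ≤ 3. On the other hand G contains the 4-clique {a, d, e, f}. A clique must lie in a single bag of any decomposition, so no decomposition can have width below 3. Combining the bounds, tw(G) = 3.

3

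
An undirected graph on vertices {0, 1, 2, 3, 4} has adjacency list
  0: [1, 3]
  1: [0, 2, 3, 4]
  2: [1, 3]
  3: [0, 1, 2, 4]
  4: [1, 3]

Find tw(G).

2

A width-2 tree decomposition is:
Bags: B1 = {1, 2, 3}  B2 = {0, 1, 3}  B3 = {1, 3, 4}
Tree: B1–B2, B2–B3
Each bag holds 3 vertices, so the decomposition has width 2, which upper-bounds the treewidth. On the other hand G contains the 3-clique {0, 1, 3}. A clique must lie in a single bag of any decomposition, so no decomposition can have width below 2. Therefore the treewidth is 2.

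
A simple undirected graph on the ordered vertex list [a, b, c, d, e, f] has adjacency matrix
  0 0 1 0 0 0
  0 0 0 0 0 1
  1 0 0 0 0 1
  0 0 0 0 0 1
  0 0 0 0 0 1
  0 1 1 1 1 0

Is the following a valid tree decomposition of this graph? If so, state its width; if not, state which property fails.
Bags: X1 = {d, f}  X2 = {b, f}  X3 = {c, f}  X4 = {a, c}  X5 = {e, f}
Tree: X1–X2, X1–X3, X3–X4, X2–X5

Vertex coverage: the bags together contain {a, b, c, d, e, f}, the full vertex set. Edge coverage: each edge of G has both endpoints in at least one bag. Running intersection: for every vertex, the bags containing it form a connected subtree. All three properties hold, so this is a valid tree decomposition of width max|bag| − 1 = 1, and hence tw(G) ≤ 1.

Yes; width 1.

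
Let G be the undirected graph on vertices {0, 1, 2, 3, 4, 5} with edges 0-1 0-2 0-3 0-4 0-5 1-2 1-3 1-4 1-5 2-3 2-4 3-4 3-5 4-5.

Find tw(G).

A width-4 tree decomposition is:
Bags: B1 = {0, 1, 2, 3, 4}  B2 = {0, 1, 3, 4, 5}
Tree: B1–B2
Every bag has size at most 5, so the width is 5 − 1 = 4 and tw(G) ≤ 4. For the lower bound, the 5 vertices {0, 1, 2, 3, 4} are pairwise adjacent, and any tree decomposition puts a clique entirely inside one bag — forcing width ≥ 4. The upper and lower bounds meet at 4, so that is the treewidth.

4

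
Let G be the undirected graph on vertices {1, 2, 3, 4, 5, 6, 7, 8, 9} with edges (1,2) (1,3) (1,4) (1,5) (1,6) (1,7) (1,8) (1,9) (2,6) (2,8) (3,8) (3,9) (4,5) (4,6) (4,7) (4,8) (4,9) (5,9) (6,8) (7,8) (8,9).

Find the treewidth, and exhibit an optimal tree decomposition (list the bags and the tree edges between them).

Every bag has size at most 4, so the width is 4 − 1 = 3 and tw(G) ≤ 3. On the other hand G contains the 4-clique {1, 2, 6, 8}. A clique must lie in a single bag of any decomposition, so no decomposition can have width below 3. The upper and lower bounds meet at 3, so that is the treewidth.

Treewidth 3.
One optimal decomposition is:
Bags: B1 = {1, 2, 6, 8}  B2 = {1, 4, 6, 8}  B3 = {1, 4, 7, 8}  B4 = {1, 4, 8, 9}  B5 = {1, 4, 5, 9}  B6 = {1, 3, 8, 9}
Tree: B1–B2, B2–B3, B2–B4, B4–B5, B4–B6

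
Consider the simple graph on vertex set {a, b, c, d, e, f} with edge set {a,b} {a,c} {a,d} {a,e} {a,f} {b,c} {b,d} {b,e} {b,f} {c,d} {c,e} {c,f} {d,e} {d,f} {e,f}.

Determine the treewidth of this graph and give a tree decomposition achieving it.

Treewidth 5.
Bags: B1 = {a, b, c, d, e, f}
Tree: (single bag)

With just one bag of size 6, the width is 6 − 1 = 5, so tw(G) ≤ 5. On the other hand G contains the 6-clique {a, b, c, d, e, f}. A clique must lie in a single bag of any decomposition, so no decomposition can have width below 5. Combining the bounds, tw(G) = 5.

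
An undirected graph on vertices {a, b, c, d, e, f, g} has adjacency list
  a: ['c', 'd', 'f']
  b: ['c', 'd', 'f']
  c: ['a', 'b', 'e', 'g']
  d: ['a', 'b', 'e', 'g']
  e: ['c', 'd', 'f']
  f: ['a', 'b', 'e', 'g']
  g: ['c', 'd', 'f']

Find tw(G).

A width-3 tree decomposition is:
Bags: B1 = {a, c, d, f}  B2 = {b, c, d, f}  B3 = {c, d, e, f}  B4 = {c, d, f, g}
Tree: B1–B2, B2–B3, B3–B4
The largest bag has 4 vertices, giving width 3; this decomposition certifies tw(G) ≤ 3. For the lower bound: the 4 vertex sets {a,c}, {b,f}, {d}, {e} are disjoint, each induces a connected subgraph, and every pair is joined by at least one edge of G. Contracting each set to a single vertex therefore yields K_{4} as a minor, and since treewidth is minor-monotone, tw(G) ≥ tw(K_{4}) = 3. Combining the bounds, tw(G) = 3.

3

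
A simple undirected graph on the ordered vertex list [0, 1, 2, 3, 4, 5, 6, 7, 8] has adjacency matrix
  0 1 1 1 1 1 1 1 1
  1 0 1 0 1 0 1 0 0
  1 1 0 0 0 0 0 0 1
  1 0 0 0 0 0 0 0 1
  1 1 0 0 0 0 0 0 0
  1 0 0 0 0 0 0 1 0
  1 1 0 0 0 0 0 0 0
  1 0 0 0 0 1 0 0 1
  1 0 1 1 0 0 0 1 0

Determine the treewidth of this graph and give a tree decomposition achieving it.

Treewidth 2.
One optimal decomposition is:
Bags: B1 = {0, 7, 8}  B2 = {0, 2, 8}  B3 = {0, 5, 7}  B4 = {0, 1, 2}  B5 = {0, 3, 8}  B6 = {0, 1, 4}  B7 = {0, 1, 6}
Tree: B1–B2, B1–B3, B2–B4, B1–B5, B4–B6, B4–B7

The largest bag has 3 vertices, giving width 2; this decomposition certifies tw(G) ≤ 2. On the other hand G contains the 3-clique {0, 1, 2}. A clique must lie in a single bag of any decomposition, so no decomposition can have width below 2. Hence tw(G) = 2 exactly.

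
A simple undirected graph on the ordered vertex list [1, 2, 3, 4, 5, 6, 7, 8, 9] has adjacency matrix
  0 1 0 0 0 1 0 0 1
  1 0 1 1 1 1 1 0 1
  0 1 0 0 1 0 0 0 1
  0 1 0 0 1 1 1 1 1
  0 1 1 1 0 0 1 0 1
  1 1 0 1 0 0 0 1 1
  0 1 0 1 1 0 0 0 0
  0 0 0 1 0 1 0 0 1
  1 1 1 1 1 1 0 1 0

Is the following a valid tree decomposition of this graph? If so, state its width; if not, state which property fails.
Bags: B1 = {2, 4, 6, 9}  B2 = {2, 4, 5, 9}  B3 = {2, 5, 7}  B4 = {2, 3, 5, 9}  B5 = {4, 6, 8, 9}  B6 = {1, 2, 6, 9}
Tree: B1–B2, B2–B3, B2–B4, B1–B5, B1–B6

A tree decomposition must satisfy three properties: every vertex lies in some bag; for every edge, both endpoints lie together in some bag; and for every vertex, the bags containing it form a connected subtree. Here edge (4,7) lies in no bag, so the decomposition is invalid.

No — edge (4,7) lies in no bag.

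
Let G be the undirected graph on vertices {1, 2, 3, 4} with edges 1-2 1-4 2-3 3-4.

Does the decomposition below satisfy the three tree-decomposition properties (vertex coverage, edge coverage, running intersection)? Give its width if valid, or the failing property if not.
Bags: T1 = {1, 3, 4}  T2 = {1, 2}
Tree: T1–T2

No — edge (3,2) lies in no bag.

A tree decomposition must satisfy three properties: every vertex lies in some bag; for every edge, both endpoints lie together in some bag; and for every vertex, the bags containing it form a connected subtree. Here edge (3,2) lies in no bag, so the decomposition is invalid.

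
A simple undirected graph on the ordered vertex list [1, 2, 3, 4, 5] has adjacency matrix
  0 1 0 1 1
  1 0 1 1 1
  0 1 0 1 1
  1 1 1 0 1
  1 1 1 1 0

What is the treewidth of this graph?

A width-3 tree decomposition is:
Bags: B1 = {1, 2, 4, 5}  B2 = {2, 3, 4, 5}
Tree: B1–B2
Every bag has size at most 4, so the width is 4 − 1 = 3 and tw(G) ≤ 3. Conversely, {1, 2, 4, 5} is a clique of size 4, and the vertices of any clique must share a bag in every tree decomposition; so some bag has ≥ 4 vertices and tw(G) ≥ 3. Hence tw(G) = 3 exactly.

3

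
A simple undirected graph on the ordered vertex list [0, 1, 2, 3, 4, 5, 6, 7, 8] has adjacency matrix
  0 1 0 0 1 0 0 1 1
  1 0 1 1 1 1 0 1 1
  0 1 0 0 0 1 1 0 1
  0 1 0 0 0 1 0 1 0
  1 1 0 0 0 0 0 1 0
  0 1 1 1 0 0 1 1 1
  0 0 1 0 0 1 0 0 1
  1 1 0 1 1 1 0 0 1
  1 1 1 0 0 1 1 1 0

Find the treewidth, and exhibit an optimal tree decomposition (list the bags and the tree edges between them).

Every bag has size at most 4, so the width is 4 − 1 = 3 and tw(G) ≤ 3. On the other hand G contains the 4-clique {1, 2, 5, 8}. A clique must lie in a single bag of any decomposition, so no decomposition can have width below 3. Combining the bounds, tw(G) = 3.

Treewidth 3.
One optimal decomposition is:
Bags: B1 = {0, 1, 7, 8}  B2 = {1, 5, 7, 8}  B3 = {1, 3, 5, 7}  B4 = {1, 2, 5, 8}  B5 = {2, 5, 6, 8}  B6 = {0, 1, 4, 7}
Tree: B1–B2, B2–B3, B2–B4, B4–B5, B1–B6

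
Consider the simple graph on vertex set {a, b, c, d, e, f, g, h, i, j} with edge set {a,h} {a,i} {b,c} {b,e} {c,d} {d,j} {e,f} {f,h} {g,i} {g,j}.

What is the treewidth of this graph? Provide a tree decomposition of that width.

Each bag holds 3 vertices, so the decomposition has width 2, which upper-bounds the treewidth. The edges i–a–h–f–e–b–c–d–j–g–i form a cycle, so G is not a tree and its treewidth is at least 2. Hence tw(G) = 2 exactly.

Treewidth 2.
Bags: B1 = {a, h, i}  B2 = {f, h, i}  B3 = {e, f, i}  B4 = {b, e, i}  B5 = {b, c, i}  B6 = {c, d, i}  B7 = {d, i, j}  B8 = {g, i, j}
Tree: B1–B2, B2–B3, B3–B4, B4–B5, B5–B6, B6–B7, B7–B8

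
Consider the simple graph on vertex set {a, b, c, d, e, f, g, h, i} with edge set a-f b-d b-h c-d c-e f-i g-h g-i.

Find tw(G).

1

A width-1 tree decomposition is:
Bags: B1 = {c, e}  B2 = {c, d}  B3 = {b, d}  B4 = {b, h}  B5 = {g, h}  B6 = {g, i}  B7 = {f, i}  B8 = {a, f}
Tree: B1–B2, B2–B3, B3–B4, B4–B5, B5–B6, B6–B7, B7–B8
Every bag has size at most 2, so the width is 2 − 1 = 1 and tw(G) ≤ 1. Since G has at least one edge (e.g. e–c), it is not an edgeless graph, so tw(G) ≥ 1. Combining the bounds, tw(G) = 1.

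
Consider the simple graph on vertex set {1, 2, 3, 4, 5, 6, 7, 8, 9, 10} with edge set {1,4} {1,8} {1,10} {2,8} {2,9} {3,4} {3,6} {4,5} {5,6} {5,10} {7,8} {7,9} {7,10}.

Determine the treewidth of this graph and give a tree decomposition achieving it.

Every bag has size at most 3, so the width is 3 − 1 = 2 and tw(G) ≤ 2. The edges 3–6–5–4–3 form a cycle, so G is not a tree and its treewidth is at least 2. Combining the bounds, tw(G) = 2.

Treewidth 2.
One optimal decomposition is:
Bags: B1 = {3, 4, 6}  B2 = {4, 5, 6}  B3 = {1, 4, 5}  B4 = {1, 5, 10}  B5 = {1, 8, 10}  B6 = {7, 8, 10}  B7 = {2, 7, 8}  B8 = {2, 7, 9}
Tree: B1–B2, B2–B3, B3–B4, B4–B5, B5–B6, B6–B7, B7–B8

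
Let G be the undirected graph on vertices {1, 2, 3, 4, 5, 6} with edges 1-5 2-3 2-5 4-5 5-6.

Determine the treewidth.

1

A width-1 tree decomposition is:
Bags: B1 = {1, 5}  B2 = {5, 6}  B3 = {2, 5}  B4 = {4, 5}  B5 = {2, 3}
Tree: B1–B2, B1–B3, B1–B4, B3–B5
The largest bag has 2 vertices, giving width 1; this decomposition certifies tw(G) ≤ 1. Any graph with an edge has treewidth ≥ 1, and G has the edge 5–1. Hence tw(G) = 1 exactly.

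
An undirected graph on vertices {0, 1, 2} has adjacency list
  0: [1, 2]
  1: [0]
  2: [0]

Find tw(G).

1

A width-1 tree decomposition is:
Bags: B1 = {0, 1}  B2 = {0, 2}
Tree: B1–B2
Each bag holds 2 vertices, so the decomposition has width 1, which upper-bounds the treewidth. Any graph with an edge has treewidth ≥ 1, and G has the edge 1–0. Hence tw(G) = 1 exactly.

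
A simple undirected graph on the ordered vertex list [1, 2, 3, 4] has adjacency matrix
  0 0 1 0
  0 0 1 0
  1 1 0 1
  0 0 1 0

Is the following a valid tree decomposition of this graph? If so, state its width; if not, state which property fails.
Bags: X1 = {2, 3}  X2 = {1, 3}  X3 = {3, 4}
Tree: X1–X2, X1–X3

Checking the three conditions: (i) the bags cover all of {1, 2, 3, 4}; (ii) for each edge, some bag contains both endpoints; (iii) the bags containing any fixed vertex form a subtree. All hold, so the decomposition is valid with width 2 − 1 = 1.

Yes; width 1.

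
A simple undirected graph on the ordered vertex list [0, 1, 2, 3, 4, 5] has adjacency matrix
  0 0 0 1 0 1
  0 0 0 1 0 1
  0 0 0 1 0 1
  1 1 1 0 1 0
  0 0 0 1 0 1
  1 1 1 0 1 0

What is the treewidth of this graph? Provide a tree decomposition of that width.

Treewidth 2.
One such decomposition:
Bags: B1 = {2, 3, 5}  B2 = {1, 3, 5}  B3 = {3, 4, 5}  B4 = {0, 3, 5}
Tree: B1–B2, B2–B3, B3–B4

Each bag holds 3 vertices, so the decomposition has width 2, which upper-bounds the treewidth. The edges 2–3–1–5–2 form a cycle, so G is not a tree and its treewidth is at least 2. The upper and lower bounds meet at 2, so that is the treewidth.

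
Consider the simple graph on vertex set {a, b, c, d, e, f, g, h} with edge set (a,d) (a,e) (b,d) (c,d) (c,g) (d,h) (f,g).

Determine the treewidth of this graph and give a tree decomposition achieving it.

Every bag has size at most 2, so the width is 2 − 1 = 1 and tw(G) ≤ 1. Since G has at least one edge (e.g. b–d), it is not an edgeless graph, so tw(G) ≥ 1. Therefore the treewidth is 1.

Treewidth 1.
One such decomposition:
Bags: B1 = {b, d}  B2 = {d, h}  B3 = {a, d}  B4 = {c, d}  B5 = {c, g}  B6 = {a, e}  B7 = {f, g}
Tree: B1–B2, B2–B3, B3–B4, B4–B5, B3–B6, B5–B7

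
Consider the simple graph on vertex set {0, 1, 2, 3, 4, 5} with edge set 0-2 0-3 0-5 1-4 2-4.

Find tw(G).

A width-1 tree decomposition is:
Bags: B1 = {2, 4}  B2 = {1, 4}  B3 = {0, 2}  B4 = {0, 3}  B5 = {0, 5}
Tree: B1–B2, B1–B3, B3–B4, B4–B5
Every bag has size at most 2, so the width is 2 − 1 = 1 and tw(G) ≤ 1. Since G has at least one edge (e.g. 2–4), it is not an edgeless graph, so tw(G) ≥ 1. Combining the bounds, tw(G) = 1.

1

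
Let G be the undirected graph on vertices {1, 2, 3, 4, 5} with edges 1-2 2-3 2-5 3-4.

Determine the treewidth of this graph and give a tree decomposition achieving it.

Treewidth 1.
Bags: B1 = {3, 4}  B2 = {2, 3}  B3 = {2, 5}  B4 = {1, 2}
Tree: B1–B2, B2–B3, B3–B4

The largest bag has 2 vertices, giving width 1; this decomposition certifies tw(G) ≤ 1. Since G has at least one edge (e.g. 4–3), it is not an edgeless graph, so tw(G) ≥ 1. Therefore the treewidth is 1.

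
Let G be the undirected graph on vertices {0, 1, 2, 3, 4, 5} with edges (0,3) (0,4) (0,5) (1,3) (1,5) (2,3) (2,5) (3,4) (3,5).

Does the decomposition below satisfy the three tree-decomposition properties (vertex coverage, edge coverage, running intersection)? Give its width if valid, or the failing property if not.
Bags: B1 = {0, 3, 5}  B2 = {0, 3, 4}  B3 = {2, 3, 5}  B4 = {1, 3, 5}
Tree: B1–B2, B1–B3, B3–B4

Checking the three conditions: (i) the bags cover all of {0, 1, 2, 3, 4, 5}; (ii) for each edge, some bag contains both endpoints; (iii) the bags containing any fixed vertex form a subtree. All hold, so the decomposition is valid with width 3 − 1 = 2.

Yes; width 2.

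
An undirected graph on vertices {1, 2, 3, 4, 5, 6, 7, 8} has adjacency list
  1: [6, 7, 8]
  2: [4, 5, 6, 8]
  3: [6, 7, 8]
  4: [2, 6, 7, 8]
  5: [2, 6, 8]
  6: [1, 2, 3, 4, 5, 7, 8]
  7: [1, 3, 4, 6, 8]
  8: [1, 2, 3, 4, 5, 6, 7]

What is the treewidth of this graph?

3

A width-3 tree decomposition is:
Bags: B1 = {4, 6, 7, 8}  B2 = {2, 4, 6, 8}  B3 = {1, 6, 7, 8}  B4 = {3, 6, 7, 8}  B5 = {2, 5, 6, 8}
Tree: B1–B2, B1–B3, B3–B4, B2–B5
Each bag holds 4 vertices, so the decomposition has width 3, which upper-bounds the treewidth. On the other hand G contains the 4-clique {2, 4, 6, 8}. A clique must lie in a single bag of any decomposition, so no decomposition can have width below 3. Hence tw(G) = 3 exactly.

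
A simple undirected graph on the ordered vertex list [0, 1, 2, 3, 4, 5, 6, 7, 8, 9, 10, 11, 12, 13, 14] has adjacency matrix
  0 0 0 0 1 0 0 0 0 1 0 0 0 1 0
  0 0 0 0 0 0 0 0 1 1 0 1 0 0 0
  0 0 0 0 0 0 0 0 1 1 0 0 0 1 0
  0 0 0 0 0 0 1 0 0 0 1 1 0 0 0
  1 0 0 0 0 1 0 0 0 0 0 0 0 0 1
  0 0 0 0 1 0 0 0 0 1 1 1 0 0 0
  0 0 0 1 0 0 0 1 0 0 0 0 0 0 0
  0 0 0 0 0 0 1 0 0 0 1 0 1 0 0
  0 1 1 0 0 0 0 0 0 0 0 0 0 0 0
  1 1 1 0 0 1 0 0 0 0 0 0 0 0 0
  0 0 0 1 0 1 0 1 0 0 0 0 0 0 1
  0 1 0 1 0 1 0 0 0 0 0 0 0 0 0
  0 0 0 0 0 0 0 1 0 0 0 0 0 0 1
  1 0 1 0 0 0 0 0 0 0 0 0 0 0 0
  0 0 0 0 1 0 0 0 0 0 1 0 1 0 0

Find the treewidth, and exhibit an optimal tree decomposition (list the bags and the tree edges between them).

Treewidth 3.
Bags: B1 = {3, 6, 7, 12}  B2 = {3, 7, 10, 12}  B3 = {3, 10, 12, 14}  B4 = {3, 10, 11, 14}  B5 = {5, 10, 11, 14}  B6 = {4, 5, 11, 14}  B7 = {1, 4, 5, 11}  B8 = {1, 4, 5, 9}  B9 = {0, 1, 4, 9}  B10 = {0, 1, 8, 9}  B11 = {0, 2, 8, 9}  B12 = {0, 2, 8, 13}
Tree: B1–B2, B2–B3, B3–B4, B4–B5, B5–B6, B6–B7, B7–B8, B8–B9, B9–B10, B10–B11, B11–B12

The largest bag has 4 vertices, giving width 3; this decomposition certifies tw(G) ≤ 3. For the lower bound: the 4 vertex sets {6,7,12}, {3}, {10}, {4,5,11,14} are disjoint, each induces a connected subgraph, and every pair is joined by at least one edge of G. Contracting each set to a single vertex therefore yields K_{4} as a minor, and since treewidth is minor-monotone, tw(G) ≥ tw(K_{4}) = 3. Combining the bounds, tw(G) = 3.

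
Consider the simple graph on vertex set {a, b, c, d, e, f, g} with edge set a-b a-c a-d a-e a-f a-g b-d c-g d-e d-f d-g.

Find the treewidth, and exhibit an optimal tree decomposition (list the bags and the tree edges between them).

Every bag has size at most 3, so the width is 3 − 1 = 2 and tw(G) ≤ 2. On the other hand G contains the 3-clique {a, d, g}. A clique must lie in a single bag of any decomposition, so no decomposition can have width below 2. The upper and lower bounds meet at 2, so that is the treewidth.

Treewidth 2.
Bags: B1 = {a, d, g}  B2 = {a, c, g}  B3 = {a, b, d}  B4 = {a, d, e}  B5 = {a, d, f}
Tree: B1–B2, B1–B3, B1–B4, B1–B5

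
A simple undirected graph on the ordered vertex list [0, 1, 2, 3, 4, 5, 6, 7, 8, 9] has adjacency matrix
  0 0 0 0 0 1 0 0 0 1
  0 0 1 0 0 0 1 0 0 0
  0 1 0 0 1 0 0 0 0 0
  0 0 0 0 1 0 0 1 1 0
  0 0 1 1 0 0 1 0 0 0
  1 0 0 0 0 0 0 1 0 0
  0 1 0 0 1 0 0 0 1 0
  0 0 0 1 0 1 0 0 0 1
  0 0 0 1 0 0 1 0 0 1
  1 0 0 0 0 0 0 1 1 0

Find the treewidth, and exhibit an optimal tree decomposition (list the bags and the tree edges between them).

Each bag holds 3 vertices, so the decomposition has width 2, which upper-bounds the treewidth. The edges 2–1–6–4–2 form a cycle, so G is not a tree and its treewidth is at least 2. Hence tw(G) = 2 exactly.

Treewidth 2.
Bags: B1 = {1, 2, 4}  B2 = {1, 4, 6}  B3 = {3, 4, 6}  B4 = {3, 6, 8}  B5 = {3, 7, 8}  B6 = {7, 8, 9}  B7 = {5, 7, 9}  B8 = {0, 5, 9}
Tree: B1–B2, B2–B3, B3–B4, B4–B5, B5–B6, B6–B7, B7–B8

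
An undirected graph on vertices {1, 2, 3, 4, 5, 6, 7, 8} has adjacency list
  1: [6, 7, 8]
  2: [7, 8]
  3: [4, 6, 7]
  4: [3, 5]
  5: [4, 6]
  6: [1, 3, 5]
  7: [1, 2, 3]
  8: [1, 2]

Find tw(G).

2

A width-2 tree decomposition is:
Bags: B1 = {1, 2, 8}  B2 = {1, 2, 7}  B3 = {1, 6, 7}  B4 = {3, 6, 7}  B5 = {3, 5, 6}  B6 = {3, 4, 5}
Tree: B1–B2, B2–B3, B3–B4, B4–B5, B5–B6
Every bag has size at most 3, so the width is 3 − 1 = 2 and tw(G) ≤ 2. Since 8–2–7–1–8 is a cycle in G, G is not acyclic. Forests are exactly the graphs of treewidth ≤ 1, so tw(G) ≥ 2. Therefore the treewidth is 2.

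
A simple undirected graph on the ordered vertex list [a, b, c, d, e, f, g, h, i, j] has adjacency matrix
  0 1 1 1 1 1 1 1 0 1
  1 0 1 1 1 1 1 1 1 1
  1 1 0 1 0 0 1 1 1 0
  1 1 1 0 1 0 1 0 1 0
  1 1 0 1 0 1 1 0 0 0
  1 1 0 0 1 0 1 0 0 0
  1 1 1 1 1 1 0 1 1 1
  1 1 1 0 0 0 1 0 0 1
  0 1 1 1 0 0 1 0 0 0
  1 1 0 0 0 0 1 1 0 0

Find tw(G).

4

A width-4 tree decomposition is:
Bags: B1 = {a, b, c, d, g}  B2 = {a, b, c, g, h}  B3 = {b, c, d, g, i}  B4 = {a, b, g, h, j}  B5 = {a, b, d, e, g}  B6 = {a, b, e, f, g}
Tree: B1–B2, B1–B3, B2–B4, B1–B5, B5–B6
Every bag has size at most 5, so the width is 5 − 1 = 4 and tw(G) ≤ 4. On the other hand G contains the 5-clique {a, b, d, e, g}. A clique must lie in a single bag of any decomposition, so no decomposition can have width below 4. Therefore the treewidth is 4.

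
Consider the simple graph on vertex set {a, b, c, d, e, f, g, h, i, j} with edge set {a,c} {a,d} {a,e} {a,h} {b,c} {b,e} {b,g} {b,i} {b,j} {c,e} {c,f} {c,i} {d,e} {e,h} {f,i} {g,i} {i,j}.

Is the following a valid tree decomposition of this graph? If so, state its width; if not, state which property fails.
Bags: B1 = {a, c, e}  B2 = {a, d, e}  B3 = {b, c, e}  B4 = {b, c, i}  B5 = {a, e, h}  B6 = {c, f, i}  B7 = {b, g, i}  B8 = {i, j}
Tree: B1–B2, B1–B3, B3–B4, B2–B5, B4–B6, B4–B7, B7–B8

No — edge (b,j) lies in no bag.

A tree decomposition must satisfy three properties: every vertex lies in some bag; for every edge, both endpoints lie together in some bag; and for every vertex, the bags containing it form a connected subtree. Here edge (b,j) lies in no bag, so the decomposition is invalid.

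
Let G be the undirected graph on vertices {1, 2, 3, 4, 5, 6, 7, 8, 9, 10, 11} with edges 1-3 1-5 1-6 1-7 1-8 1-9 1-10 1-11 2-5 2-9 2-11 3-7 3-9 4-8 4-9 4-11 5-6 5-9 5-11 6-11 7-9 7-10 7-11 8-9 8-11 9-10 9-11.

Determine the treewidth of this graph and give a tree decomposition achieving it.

Treewidth 3.
Bags: B1 = {1, 5, 6, 11}  B2 = {1, 5, 9, 11}  B3 = {2, 5, 9, 11}  B4 = {1, 7, 9, 11}  B5 = {1, 8, 9, 11}  B6 = {4, 8, 9, 11}  B7 = {1, 3, 7, 9}  B8 = {1, 7, 9, 10}
Tree: B1–B2, B2–B3, B2–B4, B2–B5, B5–B6, B4–B7, B7–B8

Each bag holds 4 vertices, so the decomposition has width 3, which upper-bounds the treewidth. Conversely, {1, 8, 9, 11} is a clique of size 4, and the vertices of any clique must share a bag in every tree decomposition; so some bag has ≥ 4 vertices and tw(G) ≥ 3. Therefore the treewidth is 3.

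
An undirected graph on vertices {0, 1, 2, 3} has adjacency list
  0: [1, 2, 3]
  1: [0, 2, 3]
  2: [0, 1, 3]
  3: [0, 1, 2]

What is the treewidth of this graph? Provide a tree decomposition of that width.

A single bag containing all 4 vertices is trivially a valid decomposition of width 3. Conversely, {0, 1, 2, 3} is a clique of size 4, and the vertices of any clique must share a bag in every tree decomposition; so some bag has ≥ 4 vertices and tw(G) ≥ 3. Combining the bounds, tw(G) = 3.

Treewidth 3.
Bags: B1 = {0, 1, 2, 3}
Tree: (single bag)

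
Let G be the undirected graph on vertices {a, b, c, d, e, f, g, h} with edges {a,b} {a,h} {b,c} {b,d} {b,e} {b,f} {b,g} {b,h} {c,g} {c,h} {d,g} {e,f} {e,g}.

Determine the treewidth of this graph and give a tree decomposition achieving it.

Treewidth 2.
One such decomposition:
Bags: B1 = {b, c, g}  B2 = {b, d, g}  B3 = {b, c, h}  B4 = {a, b, h}  B5 = {b, e, g}  B6 = {b, e, f}
Tree: B1–B2, B1–B3, B3–B4, B1–B5, B5–B6

The largest bag has 3 vertices, giving width 2; this decomposition certifies tw(G) ≤ 2. For the lower bound, the 3 vertices {b, d, g} are pairwise adjacent, and any tree decomposition puts a clique entirely inside one bag — forcing width ≥ 2. Hence tw(G) = 2 exactly.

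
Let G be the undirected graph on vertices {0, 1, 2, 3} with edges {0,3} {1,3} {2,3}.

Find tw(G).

A width-1 tree decomposition is:
Bags: B1 = {0, 3}  B2 = {2, 3}  B3 = {1, 3}
Tree: B1–B2, B1–B3
Each bag holds 2 vertices, so the decomposition has width 1, which upper-bounds the treewidth. Any graph with an edge has treewidth ≥ 1, and G has the edge 3–0. Combining the bounds, tw(G) = 1.

1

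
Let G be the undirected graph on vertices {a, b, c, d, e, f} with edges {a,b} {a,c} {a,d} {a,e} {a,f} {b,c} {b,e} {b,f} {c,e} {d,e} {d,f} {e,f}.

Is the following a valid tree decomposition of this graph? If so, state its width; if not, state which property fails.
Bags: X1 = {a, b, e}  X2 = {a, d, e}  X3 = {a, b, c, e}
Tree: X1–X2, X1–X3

No — vertex f appears in no bag.

A tree decomposition must satisfy three properties: every vertex lies in some bag; for every edge, both endpoints lie together in some bag; and for every vertex, the bags containing it form a connected subtree. Here vertex f appears in no bag, so the decomposition is invalid.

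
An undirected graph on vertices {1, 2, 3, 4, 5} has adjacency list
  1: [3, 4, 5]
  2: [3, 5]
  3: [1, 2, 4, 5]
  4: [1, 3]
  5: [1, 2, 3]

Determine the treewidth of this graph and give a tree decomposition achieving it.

Treewidth 2.
Bags: B1 = {1, 3, 4}  B2 = {1, 3, 5}  B3 = {2, 3, 5}
Tree: B1–B2, B2–B3

Each bag holds 3 vertices, so the decomposition has width 2, which upper-bounds the treewidth. Conversely, {1, 3, 4} is a clique of size 3, and the vertices of any clique must share a bag in every tree decomposition; so some bag has ≥ 3 vertices and tw(G) ≥ 2. Hence tw(G) = 2 exactly.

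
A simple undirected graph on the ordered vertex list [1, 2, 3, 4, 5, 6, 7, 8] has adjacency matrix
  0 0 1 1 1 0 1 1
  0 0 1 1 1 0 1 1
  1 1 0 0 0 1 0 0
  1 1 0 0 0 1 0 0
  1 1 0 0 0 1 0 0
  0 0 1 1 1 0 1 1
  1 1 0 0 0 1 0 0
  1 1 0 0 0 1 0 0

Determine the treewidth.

3

A width-3 tree decomposition is:
Bags: B1 = {1, 2, 3, 6}  B2 = {1, 2, 6, 7}  B3 = {1, 2, 6, 8}  B4 = {1, 2, 4, 6}  B5 = {1, 2, 5, 6}
Tree: B1–B2, B2–B3, B3–B4, B4–B5
Every bag has size at most 4, so the width is 4 − 1 = 3 and tw(G) ≤ 3. For the lower bound: the 4 vertex sets {3,6}, {1,7}, {2}, {8} are disjoint, each induces a connected subgraph, and every pair is joined by at least one edge of G. Contracting each set to a single vertex therefore yields K_{4} as a minor, and since treewidth is minor-monotone, tw(G) ≥ tw(K_{4}) = 3. Combining the bounds, tw(G) = 3.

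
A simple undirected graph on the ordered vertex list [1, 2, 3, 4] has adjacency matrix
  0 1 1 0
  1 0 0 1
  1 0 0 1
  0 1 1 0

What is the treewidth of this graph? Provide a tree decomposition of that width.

Treewidth 2.
Bags: B1 = {1, 2, 3}  B2 = {2, 3, 4}
Tree: B1–B2

Each bag holds 3 vertices, so the decomposition has width 2, which upper-bounds the treewidth. For the lower bound, G contains the cycle 3–1–2–4–3, so G is not a forest; only forests have treewidth ≤ 1, hence tw(G) ≥ 2. Therefore the treewidth is 2.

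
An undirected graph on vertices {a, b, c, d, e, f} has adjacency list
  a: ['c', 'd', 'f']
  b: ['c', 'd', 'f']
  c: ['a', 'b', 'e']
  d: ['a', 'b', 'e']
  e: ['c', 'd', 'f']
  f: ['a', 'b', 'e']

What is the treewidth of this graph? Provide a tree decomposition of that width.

Treewidth 3.
Bags: B1 = {a, b, c, e}  B2 = {a, b, e, f}  B3 = {a, b, d, e}
Tree: B1–B2, B2–B3

Every bag has size at most 4, so the width is 4 − 1 = 3 and tw(G) ≤ 3. For the lower bound: the 4 vertex sets {c,e}, {b,f}, {a}, {d} are disjoint, each induces a connected subgraph, and every pair is joined by at least one edge of G. Contracting each set to a single vertex therefore yields K_{4} as a minor, and since treewidth is minor-monotone, tw(G) ≥ tw(K_{4}) = 3. Hence tw(G) = 3 exactly.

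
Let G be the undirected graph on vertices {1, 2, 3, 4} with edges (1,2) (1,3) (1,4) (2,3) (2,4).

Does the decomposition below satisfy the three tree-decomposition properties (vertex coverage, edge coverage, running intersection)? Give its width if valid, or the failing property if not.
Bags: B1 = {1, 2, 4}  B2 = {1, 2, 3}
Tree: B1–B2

Yes; width 2.

Checking the three conditions: (i) the bags cover all of {1, 2, 3, 4}; (ii) for each edge, some bag contains both endpoints; (iii) the bags containing any fixed vertex form a subtree. All hold, so the decomposition is valid with width 3 − 1 = 2.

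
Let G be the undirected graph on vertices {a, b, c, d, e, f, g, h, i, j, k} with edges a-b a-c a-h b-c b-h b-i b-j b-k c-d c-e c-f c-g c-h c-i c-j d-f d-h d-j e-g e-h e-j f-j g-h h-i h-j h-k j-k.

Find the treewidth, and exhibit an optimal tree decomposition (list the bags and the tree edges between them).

Treewidth 3.
One optimal decomposition is:
Bags: B1 = {c, d, h, j}  B2 = {c, e, h, j}  B3 = {c, e, g, h}  B4 = {b, c, h, j}  B5 = {c, d, f, j}  B6 = {a, b, c, h}  B7 = {b, c, h, i}  B8 = {b, h, j, k}
Tree: B1–B2, B2–B3, B2–B4, B1–B5, B4–B6, B6–B7, B4–B8

Every bag has size at most 4, so the width is 4 − 1 = 3 and tw(G) ≤ 3. On the other hand G contains the 4-clique {c, d, h, j}. A clique must lie in a single bag of any decomposition, so no decomposition can have width below 3. Hence tw(G) = 3 exactly.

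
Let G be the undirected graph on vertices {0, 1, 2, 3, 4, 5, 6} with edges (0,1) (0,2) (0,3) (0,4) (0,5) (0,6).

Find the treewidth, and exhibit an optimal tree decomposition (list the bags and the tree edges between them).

Treewidth 1.
Bags: B1 = {0, 6}  B2 = {0, 4}  B3 = {0, 3}  B4 = {0, 2}  B5 = {0, 5}  B6 = {0, 1}
Tree: B1–B2, B1–B3, B2–B4, B2–B5, B2–B6

Each bag holds 2 vertices, so the decomposition has width 1, which upper-bounds the treewidth. Since G has at least one edge (e.g. 0–6), it is not an edgeless graph, so tw(G) ≥ 1. Hence tw(G) = 1 exactly.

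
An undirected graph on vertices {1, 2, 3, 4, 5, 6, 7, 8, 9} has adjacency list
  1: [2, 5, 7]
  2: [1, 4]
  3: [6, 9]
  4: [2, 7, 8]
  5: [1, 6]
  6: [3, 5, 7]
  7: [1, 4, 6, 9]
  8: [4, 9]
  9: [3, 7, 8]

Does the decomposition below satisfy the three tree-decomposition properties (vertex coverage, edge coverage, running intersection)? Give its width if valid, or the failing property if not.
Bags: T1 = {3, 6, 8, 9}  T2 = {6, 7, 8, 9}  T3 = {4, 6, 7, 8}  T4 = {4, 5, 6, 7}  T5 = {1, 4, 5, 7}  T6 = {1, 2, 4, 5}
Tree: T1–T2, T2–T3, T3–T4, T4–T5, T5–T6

Yes; width 3.

Vertex coverage: the bags together contain {1, 2, 3, 4, 5, 6, 7, 8, 9}, the full vertex set. Edge coverage: each edge of G has both endpoints in at least one bag. Running intersection: for every vertex, the bags containing it form a connected subtree. All three properties hold, so this is a valid tree decomposition of width max|bag| − 1 = 3, and hence tw(G) ≤ 3.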